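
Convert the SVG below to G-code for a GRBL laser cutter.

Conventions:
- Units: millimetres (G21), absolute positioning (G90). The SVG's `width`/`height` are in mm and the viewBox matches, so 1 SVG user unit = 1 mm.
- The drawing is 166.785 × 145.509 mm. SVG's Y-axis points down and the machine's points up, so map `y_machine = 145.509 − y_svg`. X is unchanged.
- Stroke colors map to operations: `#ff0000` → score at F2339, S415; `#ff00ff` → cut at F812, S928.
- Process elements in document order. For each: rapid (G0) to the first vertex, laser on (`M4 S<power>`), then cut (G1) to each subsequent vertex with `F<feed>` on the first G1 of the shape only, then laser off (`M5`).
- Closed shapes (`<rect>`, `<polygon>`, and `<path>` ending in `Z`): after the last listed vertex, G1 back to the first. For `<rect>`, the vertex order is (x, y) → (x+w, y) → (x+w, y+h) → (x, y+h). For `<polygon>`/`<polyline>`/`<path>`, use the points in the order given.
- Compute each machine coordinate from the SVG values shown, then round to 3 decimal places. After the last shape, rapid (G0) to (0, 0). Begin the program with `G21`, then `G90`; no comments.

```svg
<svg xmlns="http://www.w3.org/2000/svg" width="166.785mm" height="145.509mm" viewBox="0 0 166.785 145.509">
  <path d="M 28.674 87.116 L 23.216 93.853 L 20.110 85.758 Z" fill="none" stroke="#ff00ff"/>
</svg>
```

1 u = 1 mm; y_m = 145.509 − y.

[1] `<path>` regular polygon, #ff00ff→cut S928 F812: (28.674,58.393) → (23.216,51.656) → (20.110,59.751) → (28.674,58.393) (closed)

G21
G90
G0 X28.674 Y58.393
M4 S928
G1 X23.216 Y51.656 F812
G1 X20.110 Y59.751
G1 X28.674 Y58.393
M5
G0 X0.000 Y0.000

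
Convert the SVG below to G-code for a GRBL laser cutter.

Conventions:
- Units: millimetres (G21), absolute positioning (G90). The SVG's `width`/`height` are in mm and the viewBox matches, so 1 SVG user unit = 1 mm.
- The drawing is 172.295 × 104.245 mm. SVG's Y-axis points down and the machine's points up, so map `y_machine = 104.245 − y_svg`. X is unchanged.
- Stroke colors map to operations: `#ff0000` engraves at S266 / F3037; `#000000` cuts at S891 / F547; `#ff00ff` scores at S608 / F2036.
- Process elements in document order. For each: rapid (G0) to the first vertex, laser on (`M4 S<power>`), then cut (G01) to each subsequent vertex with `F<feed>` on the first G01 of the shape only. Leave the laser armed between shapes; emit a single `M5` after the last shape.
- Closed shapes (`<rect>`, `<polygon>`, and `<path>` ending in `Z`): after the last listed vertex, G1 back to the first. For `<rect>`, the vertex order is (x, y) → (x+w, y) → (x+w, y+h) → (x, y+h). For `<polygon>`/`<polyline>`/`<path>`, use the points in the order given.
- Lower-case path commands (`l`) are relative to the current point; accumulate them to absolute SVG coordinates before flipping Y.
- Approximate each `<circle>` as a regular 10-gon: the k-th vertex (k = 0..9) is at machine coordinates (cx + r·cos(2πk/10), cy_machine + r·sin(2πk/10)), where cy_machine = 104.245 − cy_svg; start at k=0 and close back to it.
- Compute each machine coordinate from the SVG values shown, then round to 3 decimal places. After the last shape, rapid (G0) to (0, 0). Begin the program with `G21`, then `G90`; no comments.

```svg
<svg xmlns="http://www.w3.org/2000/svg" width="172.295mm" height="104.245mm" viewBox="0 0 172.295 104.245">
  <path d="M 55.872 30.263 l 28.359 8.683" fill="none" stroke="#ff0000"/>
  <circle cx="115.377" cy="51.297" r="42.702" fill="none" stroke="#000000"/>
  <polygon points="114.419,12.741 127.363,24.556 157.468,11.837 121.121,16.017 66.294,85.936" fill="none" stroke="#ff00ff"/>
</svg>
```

Since the viewBox matches the mm dimensions, user units are millimetres directly. The only transform is the Y-flip y_m = 104.245 − y_svg.

Shape 1 is a line segment drawn with `<path>`. Its stroke #ff0000 means engrave at S266, F3037. After flipping Y the toolpath is (55.872,73.982) → (84.231,65.299).

Shape 2 is a circle drawn with `<circle>`. Its stroke #000000 means cut at S891, F547. After flipping Y the toolpath is (158.079,52.948) → (149.924,78.048) → (128.573,93.560) → (102.181,93.560) → (80.830,78.048) → (72.675,52.948) → (80.830,27.848) → (102.181,12.336) → (128.573,12.336) → (149.924,27.848) → (158.079,52.948), returning to the start.

Shape 3 is a closed polygon drawn with `<polygon>`. Its stroke #ff00ff means score at S608, F2036. After flipping Y the toolpath is (114.419,91.504) → (127.363,79.689) → (157.468,92.408) → (121.121,88.228) → (66.294,18.309) → (114.419,91.504), returning to the start.

G21
G90
G0 X55.872 Y73.982
M4 S266
G01 X84.231 Y65.299 F3037
G0 X158.079 Y52.948
M4 S891
G01 X149.924 Y78.048 F547
G01 X128.573 Y93.560
G01 X102.181 Y93.560
G01 X80.830 Y78.048
G01 X72.675 Y52.948
G01 X80.830 Y27.848
G01 X102.181 Y12.336
G01 X128.573 Y12.336
G01 X149.924 Y27.848
G01 X158.079 Y52.948
G0 X114.419 Y91.504
M4 S608
G01 X127.363 Y79.689 F2036
G01 X157.468 Y92.408
G01 X121.121 Y88.228
G01 X66.294 Y18.309
G01 X114.419 Y91.504
M5
G0 X0.000 Y0.000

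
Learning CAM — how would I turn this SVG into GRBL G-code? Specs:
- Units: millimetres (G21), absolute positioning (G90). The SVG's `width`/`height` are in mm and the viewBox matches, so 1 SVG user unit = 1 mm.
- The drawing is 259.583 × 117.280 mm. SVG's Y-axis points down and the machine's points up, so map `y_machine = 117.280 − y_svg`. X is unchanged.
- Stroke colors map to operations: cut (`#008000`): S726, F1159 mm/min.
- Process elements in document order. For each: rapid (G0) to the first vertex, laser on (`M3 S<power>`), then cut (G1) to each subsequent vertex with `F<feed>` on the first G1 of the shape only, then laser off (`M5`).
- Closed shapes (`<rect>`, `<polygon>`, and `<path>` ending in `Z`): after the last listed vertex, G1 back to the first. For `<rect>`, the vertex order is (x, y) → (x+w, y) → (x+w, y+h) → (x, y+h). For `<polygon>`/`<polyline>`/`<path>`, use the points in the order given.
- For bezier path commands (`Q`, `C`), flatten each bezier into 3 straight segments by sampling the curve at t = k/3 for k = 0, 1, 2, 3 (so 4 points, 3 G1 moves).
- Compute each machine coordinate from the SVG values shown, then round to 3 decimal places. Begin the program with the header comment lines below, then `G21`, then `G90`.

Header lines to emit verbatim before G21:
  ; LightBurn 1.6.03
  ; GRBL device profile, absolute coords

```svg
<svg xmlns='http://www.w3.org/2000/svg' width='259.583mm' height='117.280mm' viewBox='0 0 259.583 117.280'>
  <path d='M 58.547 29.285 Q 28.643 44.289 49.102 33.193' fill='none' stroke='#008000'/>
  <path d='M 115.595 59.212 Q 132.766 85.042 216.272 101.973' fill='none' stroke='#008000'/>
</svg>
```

1 u = 1 mm; y_m = 117.280 − y.

[1] `<path>` quadratic bezier, #008000→cut S726 F1159: (58.547,87.995) → (44.207,80.892) → (41.059,79.590) → (49.102,84.087)

[2] `<path>` quadratic bezier, #008000→cut S726 F1159: (115.595,58.068) → (134.413,41.837) → (167.972,27.583) → (216.272,15.307)

; LightBurn 1.6.03
; GRBL device profile, absolute coords
G21
G90
G0 X58.547 Y87.995
M3 S726
G1 X44.207 Y80.892 F1159
G1 X41.059 Y79.590
G1 X49.102 Y84.087
M5
G0 X115.595 Y58.068
M3 S726
G1 X134.413 Y41.837 F1159
G1 X167.972 Y27.583
G1 X216.272 Y15.307
M5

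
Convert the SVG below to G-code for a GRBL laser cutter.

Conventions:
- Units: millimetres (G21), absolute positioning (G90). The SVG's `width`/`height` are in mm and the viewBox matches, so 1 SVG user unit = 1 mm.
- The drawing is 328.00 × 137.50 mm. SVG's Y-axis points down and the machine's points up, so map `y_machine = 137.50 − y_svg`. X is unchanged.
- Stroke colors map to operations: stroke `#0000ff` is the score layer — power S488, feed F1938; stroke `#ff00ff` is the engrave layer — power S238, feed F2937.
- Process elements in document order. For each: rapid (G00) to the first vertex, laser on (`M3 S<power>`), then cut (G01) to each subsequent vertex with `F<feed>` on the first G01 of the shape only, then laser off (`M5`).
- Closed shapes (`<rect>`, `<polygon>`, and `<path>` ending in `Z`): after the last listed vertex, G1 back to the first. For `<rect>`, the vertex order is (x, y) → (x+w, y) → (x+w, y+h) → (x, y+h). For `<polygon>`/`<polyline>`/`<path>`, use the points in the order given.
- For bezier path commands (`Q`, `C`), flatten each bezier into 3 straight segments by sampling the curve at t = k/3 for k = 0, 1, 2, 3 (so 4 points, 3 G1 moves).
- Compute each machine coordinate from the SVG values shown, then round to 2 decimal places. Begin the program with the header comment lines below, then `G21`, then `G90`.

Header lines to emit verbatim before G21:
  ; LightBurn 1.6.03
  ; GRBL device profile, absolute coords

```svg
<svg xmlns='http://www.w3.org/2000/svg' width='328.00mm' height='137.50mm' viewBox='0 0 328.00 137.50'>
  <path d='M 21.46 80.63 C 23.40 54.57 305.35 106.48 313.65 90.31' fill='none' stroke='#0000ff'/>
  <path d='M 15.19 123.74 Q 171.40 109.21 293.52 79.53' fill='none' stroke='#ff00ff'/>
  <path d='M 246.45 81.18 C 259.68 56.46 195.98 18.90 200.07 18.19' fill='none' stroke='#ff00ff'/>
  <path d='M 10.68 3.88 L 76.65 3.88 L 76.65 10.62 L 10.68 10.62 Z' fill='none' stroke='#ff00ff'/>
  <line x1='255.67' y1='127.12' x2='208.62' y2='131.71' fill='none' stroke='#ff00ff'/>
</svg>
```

1 u = 1 mm; y_m = 137.50 − y.

[1] `<path>` cubic bezier, #0000ff→score S488 F1938: (21.46,56.87) → (96.23,62.35) → (234.64,48.30) → (313.65,47.19)

[2] `<path>` quadratic bezier, #ff00ff→engrave S238 F2937: (15.19,13.76) → (115.54,25.13) → (208.32,39.87) → (293.52,57.97)

[3] `<path>` cubic bezier, #ff00ff→engrave S238 F2937: (246.45,56.32) → (239.40,83.48) → (213.22,108.16) → (200.07,119.31)

[4] `<path>` rectangle, #ff00ff→engrave S238 F2937: (10.68,133.62) → (76.65,133.62) → (76.65,126.88) → (10.68,126.88) → (10.68,133.62) (closed)

[5] `<line>` line segment, #ff00ff→engrave S238 F2937: (255.67,10.38) → (208.62,5.79)

; LightBurn 1.6.03
; GRBL device profile, absolute coords
G21
G90
G00 X21.46 Y56.87
M3 S488
G01 X96.23 Y62.35 F1938
G01 X234.64 Y48.30
G01 X313.65 Y47.19
M5
G00 X15.19 Y13.76
M3 S238
G01 X115.54 Y25.13 F2937
G01 X208.32 Y39.87
G01 X293.52 Y57.97
M5
G00 X246.45 Y56.32
M3 S238
G01 X239.40 Y83.48 F2937
G01 X213.22 Y108.16
G01 X200.07 Y119.31
M5
G00 X10.68 Y133.62
M3 S238
G01 X76.65 Y133.62 F2937
G01 X76.65 Y126.88
G01 X10.68 Y126.88
G01 X10.68 Y133.62
M5
G00 X255.67 Y10.38
M3 S238
G01 X208.62 Y5.79 F2937
M5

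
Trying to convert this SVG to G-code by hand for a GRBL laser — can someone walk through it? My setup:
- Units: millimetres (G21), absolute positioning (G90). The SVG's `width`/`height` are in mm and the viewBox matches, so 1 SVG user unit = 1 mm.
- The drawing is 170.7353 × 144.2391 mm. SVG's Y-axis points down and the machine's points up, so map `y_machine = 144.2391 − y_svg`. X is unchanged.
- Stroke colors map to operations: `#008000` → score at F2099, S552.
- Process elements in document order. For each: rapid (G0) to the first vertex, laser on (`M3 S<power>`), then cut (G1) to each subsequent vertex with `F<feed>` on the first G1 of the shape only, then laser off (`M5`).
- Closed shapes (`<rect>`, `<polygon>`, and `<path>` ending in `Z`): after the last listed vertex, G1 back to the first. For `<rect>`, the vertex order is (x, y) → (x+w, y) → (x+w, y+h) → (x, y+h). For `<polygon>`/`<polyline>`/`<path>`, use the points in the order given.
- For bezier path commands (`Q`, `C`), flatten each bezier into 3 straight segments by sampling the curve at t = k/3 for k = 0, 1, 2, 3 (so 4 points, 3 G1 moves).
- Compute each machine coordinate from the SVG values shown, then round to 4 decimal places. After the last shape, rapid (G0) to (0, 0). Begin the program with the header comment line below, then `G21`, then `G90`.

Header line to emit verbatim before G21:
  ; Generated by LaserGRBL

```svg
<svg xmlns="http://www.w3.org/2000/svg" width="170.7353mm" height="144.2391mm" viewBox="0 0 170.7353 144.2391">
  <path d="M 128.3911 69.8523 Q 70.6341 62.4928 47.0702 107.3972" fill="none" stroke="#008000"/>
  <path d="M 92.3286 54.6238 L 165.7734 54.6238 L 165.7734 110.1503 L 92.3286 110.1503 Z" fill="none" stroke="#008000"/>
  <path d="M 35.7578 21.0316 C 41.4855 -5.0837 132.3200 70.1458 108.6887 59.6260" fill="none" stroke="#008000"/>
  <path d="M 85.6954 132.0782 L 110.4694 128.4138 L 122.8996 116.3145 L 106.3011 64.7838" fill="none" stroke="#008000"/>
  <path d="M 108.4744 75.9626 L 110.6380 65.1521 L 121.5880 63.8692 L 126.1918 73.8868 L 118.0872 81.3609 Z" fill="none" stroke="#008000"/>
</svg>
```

Since the viewBox matches the mm dimensions, user units are millimetres directly. The only transform is the Y-flip y_m = 144.2391 − y_svg.

Shape 1 is a quadratic bezier drawn with `<path>`. Its stroke #008000 means score at S552, F2099. After flipping Y the toolpath is (128.3911,74.3868) → (93.6857,73.4860) → (66.5787,60.9711) → (47.0702,36.8419).

Shape 2 is a rectangle drawn with `<path>`. Its stroke #008000 means score at S552, F2099. After flipping Y the toolpath is (92.3286,89.6153) → (165.7734,89.6153) → (165.7734,34.0888) → (92.3286,34.0888) → (92.3286,89.6153), returning to the start.

Shape 3 is a cubic bezier drawn with `<path>`. Its stroke #008000 means score at S552, F2099. After flipping Y the toolpath is (35.7578,123.2075) → (62.4629,122.4706) → (101.5563,95.7470) → (108.6887,84.6131).

Shape 4 is a open polyline drawn with `<path>`. Its stroke #008000 means score at S552, F2099. After flipping Y the toolpath is (85.6954,12.1609) → (110.4694,15.8253) → (122.8996,27.9246) → (106.3011,79.4553).

Shape 5 is a regular polygon drawn with `<path>`. Its stroke #008000 means score at S552, F2099. After flipping Y the toolpath is (108.4744,68.2765) → (110.6380,79.0870) → (121.5880,80.3699) → (126.1918,70.3523) → (118.0872,62.8782) → (108.4744,68.2765), returning to the start.

; Generated by LaserGRBL
G21
G90
G0 X128.3911 Y74.3868
M3 S552
G1 X93.6857 Y73.4860 F2099
G1 X66.5787 Y60.9711
G1 X47.0702 Y36.8419
M5
G0 X92.3286 Y89.6153
M3 S552
G1 X165.7734 Y89.6153 F2099
G1 X165.7734 Y34.0888
G1 X92.3286 Y34.0888
G1 X92.3286 Y89.6153
M5
G0 X35.7578 Y123.2075
M3 S552
G1 X62.4629 Y122.4706 F2099
G1 X101.5563 Y95.7470
G1 X108.6887 Y84.6131
M5
G0 X85.6954 Y12.1609
M3 S552
G1 X110.4694 Y15.8253 F2099
G1 X122.8996 Y27.9246
G1 X106.3011 Y79.4553
M5
G0 X108.4744 Y68.2765
M3 S552
G1 X110.6380 Y79.0870 F2099
G1 X121.5880 Y80.3699
G1 X126.1918 Y70.3523
G1 X118.0872 Y62.8782
G1 X108.4744 Y68.2765
M5
G0 X0.0000 Y0.0000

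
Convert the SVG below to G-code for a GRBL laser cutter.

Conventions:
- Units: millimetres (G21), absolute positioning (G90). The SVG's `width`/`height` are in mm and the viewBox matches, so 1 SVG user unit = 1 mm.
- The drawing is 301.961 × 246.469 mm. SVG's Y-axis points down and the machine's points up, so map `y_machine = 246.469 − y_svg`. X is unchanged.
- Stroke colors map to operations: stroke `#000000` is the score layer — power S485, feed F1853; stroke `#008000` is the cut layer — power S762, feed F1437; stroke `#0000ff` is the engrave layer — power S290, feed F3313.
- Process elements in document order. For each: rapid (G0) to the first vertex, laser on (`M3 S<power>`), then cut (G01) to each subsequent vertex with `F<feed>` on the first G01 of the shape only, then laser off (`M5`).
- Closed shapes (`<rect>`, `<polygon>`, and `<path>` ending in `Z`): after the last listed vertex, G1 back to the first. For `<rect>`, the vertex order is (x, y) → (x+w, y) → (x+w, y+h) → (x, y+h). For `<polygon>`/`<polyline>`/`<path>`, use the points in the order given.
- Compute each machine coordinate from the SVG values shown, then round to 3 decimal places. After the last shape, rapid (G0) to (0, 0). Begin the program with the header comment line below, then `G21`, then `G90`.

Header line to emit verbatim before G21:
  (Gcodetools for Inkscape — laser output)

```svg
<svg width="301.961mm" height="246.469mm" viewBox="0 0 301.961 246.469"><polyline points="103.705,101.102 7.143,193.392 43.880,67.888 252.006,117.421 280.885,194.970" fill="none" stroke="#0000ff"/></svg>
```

(Gcodetools for Inkscape — laser output)
G21
G90
G0 X103.705 Y145.367
M3 S290
G01 X7.143 Y53.077 F3313
G01 X43.880 Y178.581
G01 X252.006 Y129.048
G01 X280.885 Y51.499
M5
G0 X0.000 Y0.000

Since the viewBox matches the mm dimensions, user units are millimetres directly. The only transform is the Y-flip y_m = 246.469 − y_svg.

Shape 1 is a open polyline drawn with `<polyline>`. Its stroke #0000ff means engrave at S290, F3313. After flipping Y the toolpath is (103.705,145.367) → (7.143,53.077) → (43.880,178.581) → (252.006,129.048) → (280.885,51.499).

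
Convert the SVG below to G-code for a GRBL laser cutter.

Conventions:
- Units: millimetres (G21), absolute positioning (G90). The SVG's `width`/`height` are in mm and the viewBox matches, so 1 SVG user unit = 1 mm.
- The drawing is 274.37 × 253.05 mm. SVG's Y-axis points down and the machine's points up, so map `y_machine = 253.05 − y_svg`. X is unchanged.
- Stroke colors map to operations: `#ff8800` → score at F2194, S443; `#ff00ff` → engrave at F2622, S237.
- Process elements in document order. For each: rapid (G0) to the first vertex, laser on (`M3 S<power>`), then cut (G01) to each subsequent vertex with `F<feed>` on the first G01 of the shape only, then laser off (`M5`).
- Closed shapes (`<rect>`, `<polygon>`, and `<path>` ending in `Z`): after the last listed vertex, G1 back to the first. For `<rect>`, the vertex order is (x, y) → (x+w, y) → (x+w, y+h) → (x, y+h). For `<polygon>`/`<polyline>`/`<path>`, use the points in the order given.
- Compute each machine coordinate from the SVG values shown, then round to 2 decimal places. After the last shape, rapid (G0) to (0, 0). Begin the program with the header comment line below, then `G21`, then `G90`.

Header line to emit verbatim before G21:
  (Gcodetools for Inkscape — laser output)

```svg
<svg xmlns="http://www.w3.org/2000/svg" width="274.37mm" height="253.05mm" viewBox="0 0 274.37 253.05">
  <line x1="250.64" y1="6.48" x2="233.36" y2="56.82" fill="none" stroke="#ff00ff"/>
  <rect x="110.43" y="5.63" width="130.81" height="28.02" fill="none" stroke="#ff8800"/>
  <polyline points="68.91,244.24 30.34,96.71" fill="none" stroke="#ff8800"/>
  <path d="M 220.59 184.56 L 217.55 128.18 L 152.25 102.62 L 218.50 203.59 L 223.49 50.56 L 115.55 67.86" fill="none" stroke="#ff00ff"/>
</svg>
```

(Gcodetools for Inkscape — laser output)
G21
G90
G0 X250.64 Y246.57
M3 S237
G01 X233.36 Y196.23 F2622
M5
G0 X110.43 Y247.42
M3 S443
G01 X241.24 Y247.42 F2194
G01 X241.24 Y219.40
G01 X110.43 Y219.40
G01 X110.43 Y247.42
M5
G0 X68.91 Y8.81
M3 S443
G01 X30.34 Y156.34 F2194
M5
G0 X220.59 Y68.49
M3 S237
G01 X217.55 Y124.87 F2622
G01 X152.25 Y150.43
G01 X218.50 Y49.46
G01 X223.49 Y202.49
G01 X115.55 Y185.19
M5
G0 X0.00 Y0.00

1 u = 1 mm; y_m = 253.05 − y.

[1] `<line>` line segment, #ff00ff→engrave S237 F2622: (250.64,246.57) → (233.36,196.23)

[2] `<rect>` rectangle, #ff8800→score S443 F2194: (110.43,247.42) → (241.24,247.42) → (241.24,219.40) → (110.43,219.40) → (110.43,247.42) (closed)

[3] `<polyline>` line segment, #ff8800→score S443 F2194: (68.91,8.81) → (30.34,156.34)

[4] `<path>` open polyline, #ff00ff→engrave S237 F2622: (220.59,68.49) → (217.55,124.87) → (152.25,150.43) → (218.50,49.46) → (223.49,202.49) → (115.55,185.19)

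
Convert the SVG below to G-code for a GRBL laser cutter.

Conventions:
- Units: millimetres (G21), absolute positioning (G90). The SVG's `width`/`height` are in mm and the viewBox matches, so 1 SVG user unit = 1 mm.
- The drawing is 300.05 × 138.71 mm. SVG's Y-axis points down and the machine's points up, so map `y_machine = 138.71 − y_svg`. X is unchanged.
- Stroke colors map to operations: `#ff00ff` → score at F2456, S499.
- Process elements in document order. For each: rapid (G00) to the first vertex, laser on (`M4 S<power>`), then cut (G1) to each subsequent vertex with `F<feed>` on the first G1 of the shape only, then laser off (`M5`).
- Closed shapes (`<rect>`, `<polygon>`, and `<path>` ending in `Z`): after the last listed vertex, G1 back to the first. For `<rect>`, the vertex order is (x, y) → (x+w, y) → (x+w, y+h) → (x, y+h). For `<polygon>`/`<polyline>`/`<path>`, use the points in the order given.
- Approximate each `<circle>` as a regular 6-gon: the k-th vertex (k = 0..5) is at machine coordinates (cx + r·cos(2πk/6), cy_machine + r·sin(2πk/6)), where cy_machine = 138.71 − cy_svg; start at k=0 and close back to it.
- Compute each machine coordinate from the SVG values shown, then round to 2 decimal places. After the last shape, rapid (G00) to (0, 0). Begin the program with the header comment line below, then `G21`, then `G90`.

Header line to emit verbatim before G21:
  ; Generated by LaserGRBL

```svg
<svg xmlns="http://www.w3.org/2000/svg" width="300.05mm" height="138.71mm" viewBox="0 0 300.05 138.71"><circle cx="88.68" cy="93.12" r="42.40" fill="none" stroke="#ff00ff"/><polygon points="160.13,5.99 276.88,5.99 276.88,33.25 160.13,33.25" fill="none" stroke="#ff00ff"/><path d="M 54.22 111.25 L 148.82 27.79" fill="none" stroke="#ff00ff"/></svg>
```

; Generated by LaserGRBL
G21
G90
G00 X131.08 Y45.59
M4 S499
G1 X109.88 Y82.31 F2456
G1 X67.48 Y82.31
G1 X46.28 Y45.59
G1 X67.48 Y8.87
G1 X109.88 Y8.87
G1 X131.08 Y45.59
M5
G00 X160.13 Y132.72
M4 S499
G1 X276.88 Y132.72 F2456
G1 X276.88 Y105.46
G1 X160.13 Y105.46
G1 X160.13 Y132.72
M5
G00 X54.22 Y27.46
M4 S499
G1 X148.82 Y110.92 F2456
M5
G00 X0.00 Y0.00

1 u = 1 mm; y_m = 138.71 − y.

[1] `<circle>` circle, #ff00ff→score S499 F2456: (131.08,45.59) → (109.88,82.31) → (67.48,82.31) → (46.28,45.59) → (67.48,8.87) → (109.88,8.87) → (131.08,45.59) (closed)

[2] `<polygon>` rectangle, #ff00ff→score S499 F2456: (160.13,132.72) → (276.88,132.72) → (276.88,105.46) → (160.13,105.46) → (160.13,132.72) (closed)

[3] `<path>` line segment, #ff00ff→score S499 F2456: (54.22,27.46) → (148.82,110.92)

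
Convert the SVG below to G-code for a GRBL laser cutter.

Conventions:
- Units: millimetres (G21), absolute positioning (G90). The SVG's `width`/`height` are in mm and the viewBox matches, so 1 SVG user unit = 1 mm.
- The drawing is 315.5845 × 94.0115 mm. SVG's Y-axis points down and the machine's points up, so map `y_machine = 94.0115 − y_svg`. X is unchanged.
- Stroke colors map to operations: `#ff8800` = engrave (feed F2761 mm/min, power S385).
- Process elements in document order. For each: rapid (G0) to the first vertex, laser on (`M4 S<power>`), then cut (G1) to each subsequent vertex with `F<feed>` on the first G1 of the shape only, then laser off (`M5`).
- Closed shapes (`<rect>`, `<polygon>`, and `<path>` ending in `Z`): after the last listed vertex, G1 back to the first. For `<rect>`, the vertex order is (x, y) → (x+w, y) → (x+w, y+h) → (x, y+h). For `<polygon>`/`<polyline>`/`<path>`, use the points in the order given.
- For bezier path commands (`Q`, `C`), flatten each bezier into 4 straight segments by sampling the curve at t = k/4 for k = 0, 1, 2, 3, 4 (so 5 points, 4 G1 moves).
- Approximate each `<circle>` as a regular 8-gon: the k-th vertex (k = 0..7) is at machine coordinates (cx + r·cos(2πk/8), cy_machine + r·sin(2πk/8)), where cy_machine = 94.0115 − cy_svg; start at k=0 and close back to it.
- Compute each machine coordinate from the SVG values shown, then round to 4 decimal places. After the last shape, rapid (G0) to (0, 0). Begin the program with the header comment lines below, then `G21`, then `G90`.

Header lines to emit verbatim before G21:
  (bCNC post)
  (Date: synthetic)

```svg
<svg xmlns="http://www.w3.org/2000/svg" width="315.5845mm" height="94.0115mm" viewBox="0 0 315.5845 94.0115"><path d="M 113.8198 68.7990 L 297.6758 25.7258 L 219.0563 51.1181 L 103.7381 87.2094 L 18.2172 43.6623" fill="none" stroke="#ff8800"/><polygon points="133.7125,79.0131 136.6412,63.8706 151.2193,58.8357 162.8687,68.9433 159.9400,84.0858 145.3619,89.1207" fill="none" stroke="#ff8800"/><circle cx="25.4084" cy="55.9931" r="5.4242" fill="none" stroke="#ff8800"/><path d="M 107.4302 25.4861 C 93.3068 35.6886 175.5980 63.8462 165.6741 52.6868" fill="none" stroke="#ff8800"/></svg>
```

viewBox `0 0 315.5845 94.0115` with mm width/height → 1 unit = 1 mm. Flip: y_m = 94.0115 − y_svg.

**Shape 1** — `<path>` open polyline, stroke `#ff8800` → engrave (S385, F2761). Machine vertices: (113.8198,25.2125) → (297.6758,68.2857) → (219.0563,42.8934) → (103.7381,6.8021) → (18.2172,50.3492). Open path.

**Shape 2** — `<polygon>` regular polygon, stroke `#ff8800` → engrave (S385, F2761). Machine vertices: (133.7125,14.9984) → (136.6412,30.1409) → (151.2193,35.1758) → (162.8687,25.0682) → (159.9400,9.9257) → (145.3619,4.8908) → (133.7125,14.9984). Closed: final G1 returns to the first vertex.

**Shape 3** — `<circle>` circle, stroke `#ff8800` → engrave (S385, F2761). Machine vertices: (30.8326,38.0184) → (29.2439,41.8539) → (25.4084,43.4426) → (21.5729,41.8539) → (19.9842,38.0184) → (21.5729,34.1829) → (25.4084,32.5942) → (29.2439,34.1829) → (30.8326,38.0184). Closed: final G1 returns to the first vertex.

**Shape 4** — `<path>` cubic bezier, stroke `#ff8800` → engrave (S385, F2761). Control points (SVG): P0=(107.4302,25.4861), P1=(93.3068,35.6886), P2=(175.5980,63.8462), P3=(165.6741,52.6868); sampled at t=k/4. Machine vertices: (107.4302,68.5254) → (111.9680,58.4018) → (134.9773,46.9143) → (158.7740,39.4322) → (165.6741,41.3247). Open path.

(bCNC post)
(Date: synthetic)
G21
G90
G0 X113.8198 Y25.2125
M4 S385
G1 X297.6758 Y68.2857 F2761
G1 X219.0563 Y42.8934
G1 X103.7381 Y6.8021
G1 X18.2172 Y50.3492
M5
G0 X133.7125 Y14.9984
M4 S385
G1 X136.6412 Y30.1409 F2761
G1 X151.2193 Y35.1758
G1 X162.8687 Y25.0682
G1 X159.9400 Y9.9257
G1 X145.3619 Y4.8908
G1 X133.7125 Y14.9984
M5
G0 X30.8326 Y38.0184
M4 S385
G1 X29.2439 Y41.8539 F2761
G1 X25.4084 Y43.4426
G1 X21.5729 Y41.8539
G1 X19.9842 Y38.0184
G1 X21.5729 Y34.1829
G1 X25.4084 Y32.5942
G1 X29.2439 Y34.1829
G1 X30.8326 Y38.0184
M5
G0 X107.4302 Y68.5254
M4 S385
G1 X111.9680 Y58.4018 F2761
G1 X134.9773 Y46.9143
G1 X158.7740 Y39.4322
G1 X165.6741 Y41.3247
M5
G0 X0.0000 Y0.0000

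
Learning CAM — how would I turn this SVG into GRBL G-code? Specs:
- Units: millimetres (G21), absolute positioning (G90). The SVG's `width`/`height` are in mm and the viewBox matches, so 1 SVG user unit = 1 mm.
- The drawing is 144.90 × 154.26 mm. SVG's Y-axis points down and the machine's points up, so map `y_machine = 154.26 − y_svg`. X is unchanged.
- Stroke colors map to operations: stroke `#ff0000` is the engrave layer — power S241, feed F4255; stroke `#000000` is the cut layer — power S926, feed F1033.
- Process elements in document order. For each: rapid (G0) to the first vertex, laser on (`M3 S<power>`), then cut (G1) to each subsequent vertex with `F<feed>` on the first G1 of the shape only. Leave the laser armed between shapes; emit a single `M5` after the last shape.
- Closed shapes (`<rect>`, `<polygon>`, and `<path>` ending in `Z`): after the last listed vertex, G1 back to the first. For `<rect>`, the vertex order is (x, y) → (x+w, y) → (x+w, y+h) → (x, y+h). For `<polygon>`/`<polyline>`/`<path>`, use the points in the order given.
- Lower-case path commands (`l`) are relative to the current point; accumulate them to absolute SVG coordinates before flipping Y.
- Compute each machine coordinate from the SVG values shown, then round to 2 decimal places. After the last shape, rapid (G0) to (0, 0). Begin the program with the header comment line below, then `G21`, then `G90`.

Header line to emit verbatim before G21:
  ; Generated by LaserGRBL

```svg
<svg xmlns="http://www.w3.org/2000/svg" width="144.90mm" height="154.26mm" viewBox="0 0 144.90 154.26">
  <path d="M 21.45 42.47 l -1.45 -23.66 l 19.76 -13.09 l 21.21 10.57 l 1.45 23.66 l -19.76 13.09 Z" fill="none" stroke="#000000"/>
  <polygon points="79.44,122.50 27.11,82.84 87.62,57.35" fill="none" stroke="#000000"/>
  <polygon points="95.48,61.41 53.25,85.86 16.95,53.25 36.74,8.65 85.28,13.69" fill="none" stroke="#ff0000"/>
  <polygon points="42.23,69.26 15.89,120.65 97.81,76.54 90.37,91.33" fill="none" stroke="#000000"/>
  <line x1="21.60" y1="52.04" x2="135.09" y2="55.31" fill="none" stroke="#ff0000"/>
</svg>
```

; Generated by LaserGRBL
G21
G90
G0 X21.45 Y111.79
M3 S926
G1 X20.00 Y135.45 F1033
G1 X39.76 Y148.54
G1 X60.97 Y137.97
G1 X62.42 Y114.31
G1 X42.66 Y101.22
G1 X21.45 Y111.79
G0 X79.44 Y31.76
M3 S926
G1 X27.11 Y71.42 F1033
G1 X87.62 Y96.91
G1 X79.44 Y31.76
G0 X95.48 Y92.85
M3 S241
G1 X53.25 Y68.40 F4255
G1 X16.95 Y101.01
G1 X36.74 Y145.61
G1 X85.28 Y140.57
G1 X95.48 Y92.85
G0 X42.23 Y85.00
M3 S926
G1 X15.89 Y33.61 F1033
G1 X97.81 Y77.72
G1 X90.37 Y62.93
G1 X42.23 Y85.00
G0 X21.60 Y102.22
M3 S241
G1 X135.09 Y98.95 F4255
M5
G0 X0.00 Y0.00

viewBox `0 0 144.90 154.26` with mm width/height → 1 unit = 1 mm. Flip: y_m = 154.26 − y_svg.

**Shape 1** — `<path>` regular polygon, stroke `#000000` → cut (S926, F1033). Machine vertices: (21.45,111.79) → (20.00,135.45) → (39.76,148.54) → (60.97,137.97) → (62.42,114.31) → (42.66,101.22) → (21.45,111.79). Closed: final G1 returns to the first vertex.

**Shape 2** — `<polygon>` regular polygon, stroke `#000000` → cut (S926, F1033). Machine vertices: (79.44,31.76) → (27.11,71.42) → (87.62,96.91) → (79.44,31.76). Closed: final G1 returns to the first vertex.

**Shape 3** — `<polygon>` regular polygon, stroke `#ff0000` → engrave (S241, F4255). Machine vertices: (95.48,92.85) → (53.25,68.40) → (16.95,101.01) → (36.74,145.61) → (85.28,140.57) → (95.48,92.85). Closed: final G1 returns to the first vertex.

**Shape 4** — `<polygon>` closed polygon, stroke `#000000` → cut (S926, F1033). Machine vertices: (42.23,85.00) → (15.89,33.61) → (97.81,77.72) → (90.37,62.93) → (42.23,85.00). Closed: final G1 returns to the first vertex.

**Shape 5** — `<line>` line segment, stroke `#ff0000` → engrave (S241, F4255). Machine vertices: (21.60,102.22) → (135.09,98.95). Open path.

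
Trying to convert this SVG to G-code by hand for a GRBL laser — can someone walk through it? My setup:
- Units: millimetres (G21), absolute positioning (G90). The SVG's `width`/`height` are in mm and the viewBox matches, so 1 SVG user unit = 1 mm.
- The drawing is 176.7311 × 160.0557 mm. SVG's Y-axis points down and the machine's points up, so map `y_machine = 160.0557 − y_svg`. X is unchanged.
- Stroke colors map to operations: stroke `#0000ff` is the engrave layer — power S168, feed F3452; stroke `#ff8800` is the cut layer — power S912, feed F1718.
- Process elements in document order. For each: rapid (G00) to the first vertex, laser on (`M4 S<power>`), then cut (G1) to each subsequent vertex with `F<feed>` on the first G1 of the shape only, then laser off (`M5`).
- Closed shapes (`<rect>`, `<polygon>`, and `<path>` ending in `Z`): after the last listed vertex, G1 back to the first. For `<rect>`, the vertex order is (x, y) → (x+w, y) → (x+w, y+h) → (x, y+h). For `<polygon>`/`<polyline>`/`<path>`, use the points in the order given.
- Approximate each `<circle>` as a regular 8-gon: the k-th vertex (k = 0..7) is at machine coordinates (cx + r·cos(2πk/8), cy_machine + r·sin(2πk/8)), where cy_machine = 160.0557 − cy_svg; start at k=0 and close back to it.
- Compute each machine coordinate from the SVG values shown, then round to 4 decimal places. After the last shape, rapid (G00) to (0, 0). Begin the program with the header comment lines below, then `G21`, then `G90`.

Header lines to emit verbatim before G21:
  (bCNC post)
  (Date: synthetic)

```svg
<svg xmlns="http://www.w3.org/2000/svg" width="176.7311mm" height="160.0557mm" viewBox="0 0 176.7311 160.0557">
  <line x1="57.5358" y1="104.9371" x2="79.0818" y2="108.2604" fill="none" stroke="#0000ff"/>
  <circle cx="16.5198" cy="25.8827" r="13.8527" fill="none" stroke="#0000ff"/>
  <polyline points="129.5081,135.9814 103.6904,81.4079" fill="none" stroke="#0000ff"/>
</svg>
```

viewBox `0 0 176.7311 160.0557` with mm width/height → 1 unit = 1 mm. Flip: y_m = 160.0557 − y_svg.

**Shape 1** — `<line>` line segment, stroke `#0000ff` → engrave (S168, F3452). Machine vertices: (57.5358,55.1186) → (79.0818,51.7953). Open path.

**Shape 2** — `<circle>` circle, stroke `#0000ff` → engrave (S168, F3452). Machine vertices: (30.3725,134.1730) → (26.3151,143.9683) → (16.5198,148.0257) → (6.7245,143.9683) → (2.6671,134.1730) → (6.7245,124.3777) → (16.5198,120.3203) → (26.3151,124.3777) → (30.3725,134.1730). Closed: final G1 returns to the first vertex.

**Shape 3** — `<polyline>` line segment, stroke `#0000ff` → engrave (S168, F3452). Machine vertices: (129.5081,24.0743) → (103.6904,78.6478). Open path.

(bCNC post)
(Date: synthetic)
G21
G90
G00 X57.5358 Y55.1186
M4 S168
G1 X79.0818 Y51.7953 F3452
M5
G00 X30.3725 Y134.1730
M4 S168
G1 X26.3151 Y143.9683 F3452
G1 X16.5198 Y148.0257
G1 X6.7245 Y143.9683
G1 X2.6671 Y134.1730
G1 X6.7245 Y124.3777
G1 X16.5198 Y120.3203
G1 X26.3151 Y124.3777
G1 X30.3725 Y134.1730
M5
G00 X129.5081 Y24.0743
M4 S168
G1 X103.6904 Y78.6478 F3452
M5
G00 X0.0000 Y0.0000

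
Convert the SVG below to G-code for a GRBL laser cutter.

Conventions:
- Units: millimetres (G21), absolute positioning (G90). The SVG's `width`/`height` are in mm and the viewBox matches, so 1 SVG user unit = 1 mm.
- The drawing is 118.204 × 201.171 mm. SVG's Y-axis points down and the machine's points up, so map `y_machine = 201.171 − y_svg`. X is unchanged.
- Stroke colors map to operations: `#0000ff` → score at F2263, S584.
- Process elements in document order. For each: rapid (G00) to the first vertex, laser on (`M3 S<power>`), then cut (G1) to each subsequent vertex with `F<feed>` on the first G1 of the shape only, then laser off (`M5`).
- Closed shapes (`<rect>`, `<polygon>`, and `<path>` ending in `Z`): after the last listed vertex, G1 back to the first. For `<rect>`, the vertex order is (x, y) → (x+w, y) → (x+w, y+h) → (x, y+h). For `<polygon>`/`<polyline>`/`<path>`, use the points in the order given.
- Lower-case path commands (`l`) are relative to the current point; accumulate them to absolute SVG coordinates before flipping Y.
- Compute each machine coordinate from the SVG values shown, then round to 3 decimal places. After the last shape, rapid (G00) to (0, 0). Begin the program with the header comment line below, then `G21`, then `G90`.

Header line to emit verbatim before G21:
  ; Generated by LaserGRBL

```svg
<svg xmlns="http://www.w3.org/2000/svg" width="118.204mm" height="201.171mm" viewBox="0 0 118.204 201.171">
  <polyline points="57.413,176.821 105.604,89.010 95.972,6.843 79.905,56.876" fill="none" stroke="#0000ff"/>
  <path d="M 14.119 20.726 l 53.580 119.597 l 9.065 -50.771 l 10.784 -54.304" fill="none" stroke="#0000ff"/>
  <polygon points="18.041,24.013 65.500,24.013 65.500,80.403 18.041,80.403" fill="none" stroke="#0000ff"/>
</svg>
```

; Generated by LaserGRBL
G21
G90
G00 X57.413 Y24.350
M3 S584
G1 X105.604 Y112.161 F2263
G1 X95.972 Y194.328
G1 X79.905 Y144.295
M5
G00 X14.119 Y180.445
M3 S584
G1 X67.699 Y60.848 F2263
G1 X76.764 Y111.619
G1 X87.548 Y165.923
M5
G00 X18.041 Y177.158
M3 S584
G1 X65.500 Y177.158 F2263
G1 X65.500 Y120.768
G1 X18.041 Y120.768
G1 X18.041 Y177.158
M5
G00 X0.000 Y0.000

viewBox `0 0 118.204 201.171` with mm width/height → 1 unit = 1 mm. Flip: y_m = 201.171 − y_svg.

**Shape 1** — `<polyline>` open polyline, stroke `#0000ff` → score (S584, F2263). Machine vertices: (57.413,24.350) → (105.604,112.161) → (95.972,194.328) → (79.905,144.295). Open path.

**Shape 2** — `<path>` open polyline, stroke `#0000ff` → score (S584, F2263). Machine vertices: (14.119,180.445) → (67.699,60.848) → (76.764,111.619) → (87.548,165.923). Open path.

**Shape 3** — `<polygon>` rectangle, stroke `#0000ff` → score (S584, F2263). Machine vertices: (18.041,177.158) → (65.500,177.158) → (65.500,120.768) → (18.041,120.768) → (18.041,177.158). Closed: final G1 returns to the first vertex.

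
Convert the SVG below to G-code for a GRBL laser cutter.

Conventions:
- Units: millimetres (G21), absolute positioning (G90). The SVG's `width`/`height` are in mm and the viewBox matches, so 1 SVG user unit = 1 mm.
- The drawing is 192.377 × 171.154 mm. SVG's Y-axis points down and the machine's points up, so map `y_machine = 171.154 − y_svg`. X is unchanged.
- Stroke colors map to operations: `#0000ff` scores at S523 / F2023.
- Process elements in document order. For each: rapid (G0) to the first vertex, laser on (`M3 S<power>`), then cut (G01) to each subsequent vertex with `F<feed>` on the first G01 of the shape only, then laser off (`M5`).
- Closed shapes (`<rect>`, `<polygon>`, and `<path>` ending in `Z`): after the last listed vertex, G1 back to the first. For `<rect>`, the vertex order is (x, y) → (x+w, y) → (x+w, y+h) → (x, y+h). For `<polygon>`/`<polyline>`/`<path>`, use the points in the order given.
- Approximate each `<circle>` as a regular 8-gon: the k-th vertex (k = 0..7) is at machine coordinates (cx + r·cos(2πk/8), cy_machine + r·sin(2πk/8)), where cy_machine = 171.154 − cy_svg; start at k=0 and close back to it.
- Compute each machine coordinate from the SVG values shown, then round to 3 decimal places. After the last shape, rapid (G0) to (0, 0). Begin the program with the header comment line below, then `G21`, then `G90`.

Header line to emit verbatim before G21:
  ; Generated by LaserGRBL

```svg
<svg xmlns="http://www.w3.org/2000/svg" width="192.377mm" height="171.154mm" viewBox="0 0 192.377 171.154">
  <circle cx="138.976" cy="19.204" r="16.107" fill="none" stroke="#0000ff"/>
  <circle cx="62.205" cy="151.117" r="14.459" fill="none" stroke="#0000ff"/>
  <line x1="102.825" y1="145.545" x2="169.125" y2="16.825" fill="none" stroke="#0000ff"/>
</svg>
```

Since the viewBox matches the mm dimensions, user units are millimetres directly. The only transform is the Y-flip y_m = 171.154 − y_svg.

Shape 1 is a circle drawn with `<circle>`. Its stroke #0000ff means score at S523, F2023. After flipping Y the toolpath is (155.083,151.950) → (150.365,163.339) → (138.976,168.057) → (127.587,163.339) → (122.869,151.950) → (127.587,140.561) → (138.976,135.843) → (150.365,140.561) → (155.083,151.950), returning to the start.

Shape 2 is a circle drawn with `<circle>`. Its stroke #0000ff means score at S523, F2023. After flipping Y the toolpath is (76.664,20.037) → (72.429,30.261) → (62.205,34.496) → (51.981,30.261) → (47.746,20.037) → (51.981,9.813) → (62.205,5.578) → (72.429,9.813) → (76.664,20.037), returning to the start.

Shape 3 is a line segment drawn with `<line>`. Its stroke #0000ff means score at S523, F2023. After flipping Y the toolpath is (102.825,25.609) → (169.125,154.329).

; Generated by LaserGRBL
G21
G90
G0 X155.083 Y151.950
M3 S523
G01 X150.365 Y163.339 F2023
G01 X138.976 Y168.057
G01 X127.587 Y163.339
G01 X122.869 Y151.950
G01 X127.587 Y140.561
G01 X138.976 Y135.843
G01 X150.365 Y140.561
G01 X155.083 Y151.950
M5
G0 X76.664 Y20.037
M3 S523
G01 X72.429 Y30.261 F2023
G01 X62.205 Y34.496
G01 X51.981 Y30.261
G01 X47.746 Y20.037
G01 X51.981 Y9.813
G01 X62.205 Y5.578
G01 X72.429 Y9.813
G01 X76.664 Y20.037
M5
G0 X102.825 Y25.609
M3 S523
G01 X169.125 Y154.329 F2023
M5
G0 X0.000 Y0.000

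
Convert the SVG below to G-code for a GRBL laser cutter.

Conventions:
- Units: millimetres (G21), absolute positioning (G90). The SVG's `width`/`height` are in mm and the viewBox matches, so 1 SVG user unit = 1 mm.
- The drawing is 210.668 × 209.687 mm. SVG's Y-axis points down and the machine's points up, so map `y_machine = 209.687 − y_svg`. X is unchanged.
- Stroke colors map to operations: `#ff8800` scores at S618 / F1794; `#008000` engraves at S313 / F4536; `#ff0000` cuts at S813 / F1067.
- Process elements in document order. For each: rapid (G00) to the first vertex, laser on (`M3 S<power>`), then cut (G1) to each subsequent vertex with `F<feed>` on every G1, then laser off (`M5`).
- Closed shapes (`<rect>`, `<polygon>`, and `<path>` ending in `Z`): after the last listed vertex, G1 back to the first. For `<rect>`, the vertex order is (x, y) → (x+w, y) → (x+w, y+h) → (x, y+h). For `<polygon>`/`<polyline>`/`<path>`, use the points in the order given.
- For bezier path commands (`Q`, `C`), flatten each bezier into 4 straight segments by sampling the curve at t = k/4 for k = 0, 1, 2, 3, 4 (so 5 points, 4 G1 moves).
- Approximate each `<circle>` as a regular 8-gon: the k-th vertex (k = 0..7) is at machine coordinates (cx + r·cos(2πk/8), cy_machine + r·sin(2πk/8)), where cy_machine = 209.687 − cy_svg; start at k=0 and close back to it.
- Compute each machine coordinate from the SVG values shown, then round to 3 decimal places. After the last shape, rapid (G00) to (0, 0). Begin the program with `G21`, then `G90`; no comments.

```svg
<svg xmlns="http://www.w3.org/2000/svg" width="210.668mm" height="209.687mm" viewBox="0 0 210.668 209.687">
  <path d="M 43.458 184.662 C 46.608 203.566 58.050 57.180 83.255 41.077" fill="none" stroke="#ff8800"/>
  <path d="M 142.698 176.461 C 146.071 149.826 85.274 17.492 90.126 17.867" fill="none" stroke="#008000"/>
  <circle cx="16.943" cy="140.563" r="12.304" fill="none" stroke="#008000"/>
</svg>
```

1 u = 1 mm; y_m = 209.687 − y.

[1] `<path>` cubic bezier, #ff8800→score S618 F1794: (43.458,25.025) → (47.461,37.221) → (55.086,83.690) → (66.846,136.723) → (83.255,168.610)

[2] `<path>` cubic bezier, #008000→engrave S313 F4536: (142.698,33.226) → (135.224,69.296) → (115.857,122.652) → (96.768,170.943) → (90.126,191.820)

[3] `<circle>` circle, #008000→engrave S313 F4536: (29.247,69.124) → (25.643,77.824) → (16.943,81.428) → (8.243,77.824) → (4.639,69.124) → (8.243,60.424) → (16.943,56.820) → (25.643,60.424) → (29.247,69.124) (closed)

G21
G90
G00 X43.458 Y25.025
M3 S618
G1 X47.461 Y37.221 F1794
G1 X55.086 Y83.690 F1794
G1 X66.846 Y136.723 F1794
G1 X83.255 Y168.610 F1794
M5
G00 X142.698 Y33.226
M3 S313
G1 X135.224 Y69.296 F4536
G1 X115.857 Y122.652 F4536
G1 X96.768 Y170.943 F4536
G1 X90.126 Y191.820 F4536
M5
G00 X29.247 Y69.124
M3 S313
G1 X25.643 Y77.824 F4536
G1 X16.943 Y81.428 F4536
G1 X8.243 Y77.824 F4536
G1 X4.639 Y69.124 F4536
G1 X8.243 Y60.424 F4536
G1 X16.943 Y56.820 F4536
G1 X25.643 Y60.424 F4536
G1 X29.247 Y69.124 F4536
M5
G00 X0.000 Y0.000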